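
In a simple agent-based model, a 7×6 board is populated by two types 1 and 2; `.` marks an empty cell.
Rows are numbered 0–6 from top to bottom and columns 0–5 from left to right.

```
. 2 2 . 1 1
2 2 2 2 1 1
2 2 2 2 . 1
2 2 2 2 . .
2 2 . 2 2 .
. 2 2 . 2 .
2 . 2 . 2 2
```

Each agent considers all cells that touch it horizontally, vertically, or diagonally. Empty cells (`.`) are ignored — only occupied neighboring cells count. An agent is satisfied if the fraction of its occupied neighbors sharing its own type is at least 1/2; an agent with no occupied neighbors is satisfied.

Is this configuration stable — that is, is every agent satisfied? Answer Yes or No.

Yes

Row 0: (0,1)2 4/4 ✓ · (0,2)2 4/4 ✓ · (0,4)1 3/4 ✓ · (0,5)1 3/3 ✓
Row 1: (1,0)2 4/4 ✓ · (1,1)2 7/7 ✓ · (1,2)2 7/7 ✓ · (1,3)2 4/6 ✓ · (1,4)1 4/6 ✓ · (1,5)1 4/4 ✓
Row 2: (2,0)2 5/5 ✓ · (2,1)2 8/8 ✓ · (2,2)2 8/8 ✓ · (2,3)2 5/6 ✓ · (2,5)1 2/2 ✓
Row 3: (3,0)2 5/5 ✓ · (3,1)2 7/7 ✓ · (3,2)2 7/7 ✓ · (3,3)2 5/5 ✓
Row 4: (4,0)2 4/4 ✓ · (4,1)2 6/6 ✓ · (4,3)2 5/5 ✓ · (4,4)2 3/3 ✓
Row 5: (5,1)2 5/5 ✓ · (5,2)2 4/4 ✓ · (5,4)2 4/4 ✓
Row 6: (6,0)2 1/1 ✓ · (6,2)2 2/2 ✓ · (6,4)2 2/2 ✓ · (6,5)2 2/2 ✓
All meet the threshold, so the configuration is stable.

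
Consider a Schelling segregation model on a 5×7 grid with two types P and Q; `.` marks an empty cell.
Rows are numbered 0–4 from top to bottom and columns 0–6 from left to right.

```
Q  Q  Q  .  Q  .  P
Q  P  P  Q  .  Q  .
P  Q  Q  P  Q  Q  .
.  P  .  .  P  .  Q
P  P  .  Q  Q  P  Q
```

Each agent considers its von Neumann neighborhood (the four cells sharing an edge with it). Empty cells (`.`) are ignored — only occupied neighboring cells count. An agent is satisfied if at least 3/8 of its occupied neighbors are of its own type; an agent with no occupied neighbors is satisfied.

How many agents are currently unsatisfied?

(0,0)Q 2/2 ok
(0,1)Q 2/3 ok
(0,2)Q 1/2 ok
(0,4)Q 0/0 ok
(0,6)P 0/0 ok
(1,0)Q 1/3 unhappy
(1,1)P 1/4 unhappy
(1,2)P 1/4 unhappy
(1,3)Q 0/2 unhappy
(1,5)Q 1/1 ok
(2,0)P 0/2 unhappy
(2,1)Q 1/4 unhappy
(2,2)Q 1/3 unhappy
(2,3)P 0/3 unhappy
(2,4)Q 1/3 unhappy
(2,5)Q 2/2 ok
(3,1)P 1/2 ok
(3,4)P 0/2 unhappy
(3,6)Q 1/1 ok
(4,0)P 1/1 ok
(4,1)P 2/2 ok
(4,3)Q 1/1 ok
(4,4)Q 1/3 unhappy
(4,5)P 0/2 unhappy
(4,6)Q 1/2 ok
Unsatisfied: (1,0), (1,1), (1,2), (1,3), (2,0), (2,1), (2,2), (2,3), (2,4), (3,4), (4,4), (4,5) — 12 in total.

12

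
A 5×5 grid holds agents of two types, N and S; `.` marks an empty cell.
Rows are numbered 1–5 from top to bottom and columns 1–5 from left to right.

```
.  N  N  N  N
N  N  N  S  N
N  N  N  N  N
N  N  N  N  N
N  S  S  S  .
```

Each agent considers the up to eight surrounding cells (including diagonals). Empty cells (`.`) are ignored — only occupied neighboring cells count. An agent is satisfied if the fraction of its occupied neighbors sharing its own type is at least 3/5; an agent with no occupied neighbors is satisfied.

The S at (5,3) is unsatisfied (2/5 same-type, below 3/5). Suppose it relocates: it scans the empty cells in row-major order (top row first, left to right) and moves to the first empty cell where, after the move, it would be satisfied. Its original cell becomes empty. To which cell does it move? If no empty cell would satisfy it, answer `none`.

none

Vacating (5,3). Empty cells in order:
  (1,1): 0/3 same-type → still unsatisfied.
  (5,5): 1/3 same-type → still unsatisfied.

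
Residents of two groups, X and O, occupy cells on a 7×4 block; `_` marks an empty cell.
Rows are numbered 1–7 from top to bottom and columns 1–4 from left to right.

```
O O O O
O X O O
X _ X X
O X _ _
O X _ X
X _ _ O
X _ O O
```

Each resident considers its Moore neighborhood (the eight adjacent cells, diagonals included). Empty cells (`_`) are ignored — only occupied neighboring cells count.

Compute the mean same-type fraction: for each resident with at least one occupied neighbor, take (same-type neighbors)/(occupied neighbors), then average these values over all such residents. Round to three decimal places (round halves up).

0.600

(1,1)O 2/3
(1,2)O 4/5
(1,3)O 4/5
(1,4)O 3/3
(2,1)O 2/4
(2,2)X 2/7
(2,3)O 4/7
(2,4)O 3/5
(3,1)X 2/4
(3,3)X 3/5
(3,4)X 1/3
(4,1)O 1/4
(4,2)X 3/5
(5,1)O 1/4
(5,2)X 2/4
(5,4)X 0/1
(6,1)X 2/3
(6,4)O 2/3
(7,1)X 1/1
(7,3)O 2/2
(7,4)O 2/2
Sum over 21 residents: 2/3 + 4/5 + 4/5 + 3/3 + 2/4 + 2/7 + 4/7 + 3/5 + 2/4 + 3/5 + 1/3 + 1/4 + 3/5 + 1/4 + 2/4 + 0/1 + 2/3 + 2/3 + 1/1 + 2/2 + 2/2 = 1322/105; mean = 1322/105 ÷ 21 = 1322/2205 = 0.599546… → 0.600.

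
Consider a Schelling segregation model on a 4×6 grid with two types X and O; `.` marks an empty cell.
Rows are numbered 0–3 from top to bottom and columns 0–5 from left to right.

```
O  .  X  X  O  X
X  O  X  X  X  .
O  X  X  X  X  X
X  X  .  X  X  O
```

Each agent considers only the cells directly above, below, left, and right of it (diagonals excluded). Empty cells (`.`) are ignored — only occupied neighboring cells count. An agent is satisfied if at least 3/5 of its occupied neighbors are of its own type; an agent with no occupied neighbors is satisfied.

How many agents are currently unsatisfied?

Row 0: (0,0)O 0/1 ✗ · (0,2)X 2/2 ✓ · (0,3)X 2/3 ✓ · (0,4)O 0/3 ✗ · (0,5)X 0/1 ✗
Row 1: (1,0)X 0/3 ✗ · (1,1)O 0/3 ✗ · (1,2)X 3/4 ✓ · (1,3)X 4/4 ✓ · (1,4)X 2/3 ✓
Row 2: (2,0)O 0/3 ✗ · (2,1)X 2/4 ✗ · (2,2)X 3/3 ✓ · (2,3)X 4/4 ✓ · (2,4)X 4/4 ✓ · (2,5)X 1/2 ✗
Row 3: (3,0)X 1/2 ✗ · (3,1)X 2/2 ✓ · (3,3)X 2/2 ✓ · (3,4)X 2/3 ✓ · (3,5)O 0/2 ✗
Unsatisfied: (0,0), (0,4), (0,5), (1,0), (1,1), (2,0), (2,1), (2,5), (3,0), (3,5) — 10 in total.

10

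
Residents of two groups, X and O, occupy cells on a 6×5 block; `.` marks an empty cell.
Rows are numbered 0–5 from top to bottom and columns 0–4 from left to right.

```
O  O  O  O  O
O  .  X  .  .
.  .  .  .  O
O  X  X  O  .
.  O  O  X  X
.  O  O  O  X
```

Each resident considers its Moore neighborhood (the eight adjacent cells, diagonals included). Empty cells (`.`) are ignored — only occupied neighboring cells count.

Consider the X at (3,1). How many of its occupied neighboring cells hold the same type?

Occupied neighbors of (3,1): (3,0)=O, (3,2)=X, (4,1)=O, (4,2)=O.
Same type (X): 1 of 4.

1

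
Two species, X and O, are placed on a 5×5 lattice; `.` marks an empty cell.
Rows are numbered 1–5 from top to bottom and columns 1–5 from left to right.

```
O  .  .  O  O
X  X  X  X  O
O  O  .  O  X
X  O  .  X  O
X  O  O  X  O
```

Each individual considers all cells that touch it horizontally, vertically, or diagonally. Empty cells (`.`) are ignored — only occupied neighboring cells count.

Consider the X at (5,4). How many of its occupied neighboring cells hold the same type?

Occupied neighbors of (5,4): (4,4)=X, (4,5)=O, (5,3)=O, (5,5)=O.
Same type (X): 1 of 4.

1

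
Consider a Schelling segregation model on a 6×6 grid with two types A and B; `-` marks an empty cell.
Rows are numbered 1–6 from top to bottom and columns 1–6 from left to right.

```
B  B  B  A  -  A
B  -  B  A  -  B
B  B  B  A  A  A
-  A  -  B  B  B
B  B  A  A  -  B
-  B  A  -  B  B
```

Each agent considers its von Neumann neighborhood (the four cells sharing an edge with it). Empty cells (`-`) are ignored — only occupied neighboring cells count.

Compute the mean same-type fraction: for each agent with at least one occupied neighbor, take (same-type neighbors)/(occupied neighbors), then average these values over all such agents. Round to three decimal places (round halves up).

(1,1)B 2/2
(1,2)B 2/2
(1,3)B 2/3
(1,4)A 1/2
(1,6)A 0/1
(2,1)B 2/2
(2,3)B 2/3
(2,4)A 2/3
(2,6)B 0/2
(3,1)B 2/2
(3,2)B 2/3
(3,3)B 2/3
(3,4)A 2/4
(3,5)A 2/3
(3,6)A 1/3
(4,2)A 0/2
(4,4)B 1/3
(4,5)B 2/3
(4,6)B 2/3
(5,1)B 1/1
(5,2)B 2/4
(5,3)A 2/3
(5,4)A 1/2
(5,6)B 2/2
(6,2)B 1/2
(6,3)A 1/2
(6,5)B 1/1
(6,6)B 2/2
Sum over 28 agents: 2/2 + 2/2 + 2/3 + 1/2 + 0/1 + 2/2 + 2/3 + 2/3 + 0/2 + 2/2 + 2/3 + 2/3 + 2/4 + 2/3 + 1/3 + 0/2 + 1/3 + 2/3 + 2/3 + 1/1 + 2/4 + 2/3 + 1/2 + 2/2 + 1/2 + 1/2 + 1/1 + 2/2 = 53/3; mean = 53/3 ÷ 28 = 53/84 = 0.630952… → 0.631.

0.631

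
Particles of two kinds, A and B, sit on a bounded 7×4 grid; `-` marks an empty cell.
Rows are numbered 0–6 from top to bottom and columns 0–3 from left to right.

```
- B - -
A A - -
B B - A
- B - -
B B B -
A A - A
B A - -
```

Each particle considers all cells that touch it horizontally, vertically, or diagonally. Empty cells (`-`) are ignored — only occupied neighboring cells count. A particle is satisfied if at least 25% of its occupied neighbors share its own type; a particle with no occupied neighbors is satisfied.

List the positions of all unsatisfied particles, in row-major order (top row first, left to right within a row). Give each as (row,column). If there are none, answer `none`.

(0,1)B 0/2 ✗
(1,0)A 1/4 ✓
(1,1)A 1/4 ✓
(2,0)B 2/4 ✓
(2,1)B 2/4 ✓
(2,3)A 0/0 ✓
(3,1)B 5/5 ✓
(4,0)B 2/4 ✓
(4,1)B 3/5 ✓
(4,2)B 2/4 ✓
(5,0)A 2/5 ✓
(5,1)A 2/6 ✓
(5,3)A 0/1 ✗
(6,0)B 0/3 ✗
(6,1)A 2/3 ✓

(0,1), (5,3), (6,0)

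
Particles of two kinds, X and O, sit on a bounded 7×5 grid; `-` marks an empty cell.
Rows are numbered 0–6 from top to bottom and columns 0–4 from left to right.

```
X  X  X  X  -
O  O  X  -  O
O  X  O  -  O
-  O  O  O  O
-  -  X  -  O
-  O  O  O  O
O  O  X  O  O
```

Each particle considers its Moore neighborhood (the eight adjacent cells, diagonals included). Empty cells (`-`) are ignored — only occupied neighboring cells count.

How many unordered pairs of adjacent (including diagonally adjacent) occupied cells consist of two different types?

25

Scan each occupied cell's neighbors to the right and below (and the two forward diagonals) so each pair is counted once.
From row 0: 6 unlike of 12 pairs (running 6/12).
From row 1: 4 unlike of 10 pairs (running 10/22).
From row 2: 4 unlike of 10 pairs (running 14/32).
From row 3: 3 unlike of 8 pairs (running 17/40).
From row 4: 3 unlike of 5 pairs (running 20/45).
From row 5: 3 unlike of 14 pairs (running 23/59).
From row 6: 2 unlike of 4 pairs (running 25/63).
Total adjacent occupied pairs: 63; unlike-type pairs: 25.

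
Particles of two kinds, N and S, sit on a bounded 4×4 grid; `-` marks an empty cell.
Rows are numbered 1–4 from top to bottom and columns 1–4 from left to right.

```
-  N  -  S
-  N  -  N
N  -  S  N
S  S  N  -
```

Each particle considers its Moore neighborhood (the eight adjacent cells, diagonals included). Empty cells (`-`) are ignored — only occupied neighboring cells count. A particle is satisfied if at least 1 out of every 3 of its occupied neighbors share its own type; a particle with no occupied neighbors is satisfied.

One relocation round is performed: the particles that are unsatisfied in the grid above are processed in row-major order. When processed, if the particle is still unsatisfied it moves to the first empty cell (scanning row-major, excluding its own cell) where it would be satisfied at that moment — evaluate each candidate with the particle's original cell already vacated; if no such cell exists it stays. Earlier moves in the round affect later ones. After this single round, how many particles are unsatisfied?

2

Initially unsatisfied (in order): (1,4), (3,3).
  (1,4) → (3,2).
  (3,3): now satisfied by earlier moves; stays.
Resulting grid:
- N - -
- N - N
N S S N
S S N -
Unsatisfied now: (3,1), (4,3).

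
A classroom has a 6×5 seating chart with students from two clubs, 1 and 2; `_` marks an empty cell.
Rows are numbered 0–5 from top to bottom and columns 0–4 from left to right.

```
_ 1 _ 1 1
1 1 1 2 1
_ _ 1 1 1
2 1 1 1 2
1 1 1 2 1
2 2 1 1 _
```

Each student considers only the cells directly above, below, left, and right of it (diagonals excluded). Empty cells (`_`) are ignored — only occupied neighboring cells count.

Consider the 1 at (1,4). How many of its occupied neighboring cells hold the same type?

Occupied neighbors of (1,4): (0,4)=1, (2,4)=1, (1,3)=2.
Same type (1): 2 of 3.

2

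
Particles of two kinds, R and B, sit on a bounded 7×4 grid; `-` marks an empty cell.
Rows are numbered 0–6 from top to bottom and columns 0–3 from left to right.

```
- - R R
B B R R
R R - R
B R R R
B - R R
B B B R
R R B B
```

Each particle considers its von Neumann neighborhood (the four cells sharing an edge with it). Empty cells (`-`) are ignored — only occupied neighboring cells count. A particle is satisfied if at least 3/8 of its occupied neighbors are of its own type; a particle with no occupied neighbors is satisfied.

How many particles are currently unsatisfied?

5

(0,2)R 2/2 satisfied
(0,3)R 2/2 satisfied
(1,0)B 1/2 satisfied
(1,1)B 1/3 not
(1,2)R 2/3 satisfied
(1,3)R 3/3 satisfied
(2,0)R 1/3 not
(2,1)R 2/3 satisfied
(2,3)R 2/2 satisfied
(3,0)B 1/3 not
(3,1)R 2/3 satisfied
(3,2)R 3/3 satisfied
(3,3)R 3/3 satisfied
(4,0)B 2/2 satisfied
(4,2)R 2/3 satisfied
(4,3)R 3/3 satisfied
(5,0)B 2/3 satisfied
(5,1)B 2/3 satisfied
(5,2)B 2/4 satisfied
(5,3)R 1/3 not
(6,0)R 1/2 satisfied
(6,1)R 1/3 not
(6,2)B 2/3 satisfied
(6,3)B 1/2 satisfied
Unsatisfied: (1,1), (2,0), (3,0), (5,3), (6,1) — 5 in total.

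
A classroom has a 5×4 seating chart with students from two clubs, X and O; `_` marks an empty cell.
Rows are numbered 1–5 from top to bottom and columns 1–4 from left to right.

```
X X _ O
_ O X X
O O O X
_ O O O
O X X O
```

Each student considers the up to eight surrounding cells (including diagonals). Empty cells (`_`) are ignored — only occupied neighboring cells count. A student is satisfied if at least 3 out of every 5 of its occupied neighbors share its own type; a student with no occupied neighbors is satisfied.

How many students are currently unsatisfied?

9

Row 1: (1,1)X 1/2 ✗ · (1,2)X 2/3 ✓ · (1,4)O 0/2 ✗
Row 2: (2,2)O 3/6 ✗ · (2,3)X 3/7 ✗ · (2,4)X 2/4 ✗
Row 3: (3,1)O 3/3 ✓ · (3,2)O 5/6 ✓ · (3,3)O 5/8 ✓ · (3,4)X 2/5 ✗
Row 4: (4,2)O 5/7 ✓ · (4,3)O 5/8 ✓ · (4,4)O 3/5 ✓
Row 5: (5,1)O 1/2 ✗ · (5,2)X 1/4 ✗ · (5,3)X 1/5 ✗ · (5,4)O 2/3 ✓
Unsatisfied: (1,1), (1,4), (2,2), (2,3), (2,4), (3,4), (5,1), (5,2), (5,3) — 9 in total.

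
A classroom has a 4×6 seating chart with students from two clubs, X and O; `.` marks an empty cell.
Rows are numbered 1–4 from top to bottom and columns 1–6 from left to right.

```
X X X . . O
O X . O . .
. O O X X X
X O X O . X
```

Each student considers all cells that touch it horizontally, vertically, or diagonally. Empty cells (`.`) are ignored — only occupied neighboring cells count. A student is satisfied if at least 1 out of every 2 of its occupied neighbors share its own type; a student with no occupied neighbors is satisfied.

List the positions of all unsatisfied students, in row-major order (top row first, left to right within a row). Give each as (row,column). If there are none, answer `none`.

(2,1), (2,4), (3,4), (4,1), (4,3), (4,4)

Row 1: (1,1)X 2/3 ✓ · (1,2)X 3/4 ✓ · (1,3)X 2/3 ✓ · (1,6)O 0/0 ✓
Row 2: (2,1)O 1/4 ✗ · (2,2)X 3/6 ✓ · (2,4)O 1/4 ✗
Row 3: (3,2)O 3/6 ✓ · (3,3)O 4/7 ✓ · (3,4)X 2/5 ✗ · (3,5)X 3/5 ✓ · (3,6)X 2/2 ✓
Row 4: (4,1)X 0/2 ✗ · (4,2)O 2/4 ✓ · (4,3)X 1/5 ✗ · (4,4)O 1/4 ✗ · (4,6)X 2/2 ✓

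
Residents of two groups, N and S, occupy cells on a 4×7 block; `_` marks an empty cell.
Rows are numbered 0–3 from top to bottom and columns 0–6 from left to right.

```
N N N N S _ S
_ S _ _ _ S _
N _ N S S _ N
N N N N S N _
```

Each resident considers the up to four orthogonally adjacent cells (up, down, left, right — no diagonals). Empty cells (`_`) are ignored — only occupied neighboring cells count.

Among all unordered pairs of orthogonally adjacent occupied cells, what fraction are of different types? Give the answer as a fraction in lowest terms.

Scan each occupied cell's neighbors to the right and below so each pair is counted once.
Row 0: N(0,0)–N(0,1)= N(0,1)–N(0,2)= N(0,1)–S(1,1)≠ N(0,2)–N(0,3)= N(0,3)–S(0,4)≠  → 2/5 unlike.
Row 2: N(2,0)–N(3,0)= N(2,2)–S(2,3)≠ N(2,2)–N(3,2)= S(2,3)–S(2,4)= S(2,3)–N(3,3)≠ S(2,4)–S(3,4)=  → 2/6 unlike.
Row 3: N(3,0)–N(3,1)= N(3,1)–N(3,2)= N(3,2)–N(3,3)= N(3,3)–S(3,4)≠ S(3,4)–N(3,5)≠  → 2/5 unlike.
Total adjacent occupied pairs: 16; unlike-type pairs: 6.
6/16 reduces to 3/8.

3/8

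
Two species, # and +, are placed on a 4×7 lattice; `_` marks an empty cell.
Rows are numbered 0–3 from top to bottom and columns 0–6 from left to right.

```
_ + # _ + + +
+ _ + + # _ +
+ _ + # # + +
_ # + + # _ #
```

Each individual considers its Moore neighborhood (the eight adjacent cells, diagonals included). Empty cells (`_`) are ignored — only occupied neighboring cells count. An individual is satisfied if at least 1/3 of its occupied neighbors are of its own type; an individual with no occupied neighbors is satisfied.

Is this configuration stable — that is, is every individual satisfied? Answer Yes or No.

No

(0,1)+ 2/3 ok
(0,2)# 0/3 unhappy
(0,4)+ 2/3 ok
(0,5)+ 3/4 ok
(0,6)+ 2/2 ok
(1,0)+ 2/2 ok
(1,2)+ 3/5 ok
(1,3)+ 3/7 ok
(1,4)# 2/6 ok
(1,6)+ 4/4 ok
(2,0)+ 1/2 ok
(2,2)+ 4/6 ok
(2,3)# 3/8 ok
(2,4)# 3/6 ok
(2,5)+ 2/6 ok
(2,6)+ 2/3 ok
(3,1)# 0/3 unhappy
(3,2)+ 2/4 ok
(3,3)+ 2/5 ok
(3,4)# 2/4 ok
(3,6)# 0/2 unhappy
For instance (0,2) has only 0/3 same-type neighbors, below 1/3.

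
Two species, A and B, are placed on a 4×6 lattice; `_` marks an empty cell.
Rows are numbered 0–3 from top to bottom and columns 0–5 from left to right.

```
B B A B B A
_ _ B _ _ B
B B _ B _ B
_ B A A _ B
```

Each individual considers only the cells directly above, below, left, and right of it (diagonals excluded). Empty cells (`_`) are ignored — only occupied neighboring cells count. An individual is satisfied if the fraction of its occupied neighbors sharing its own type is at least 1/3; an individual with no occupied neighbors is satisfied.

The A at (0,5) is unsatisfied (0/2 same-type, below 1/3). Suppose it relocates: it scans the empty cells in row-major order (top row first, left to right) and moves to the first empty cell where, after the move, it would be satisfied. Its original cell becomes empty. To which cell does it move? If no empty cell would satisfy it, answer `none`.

(3,4)

Vacating (0,5). Empty cells in order:
  (1,0): 0/2 same-type → still unsatisfied.
  (1,1): 0/3 same-type → still unsatisfied.
  (1,3): 0/3 same-type → still unsatisfied.
  (1,4): 0/2 same-type → still unsatisfied.
  (2,2): 1/4 same-type → still unsatisfied.
  (2,4): 0/2 same-type → still unsatisfied.
  (3,0): 0/2 same-type → still unsatisfied.
  (3,4): 1/2 same-type → satisfied — stop here.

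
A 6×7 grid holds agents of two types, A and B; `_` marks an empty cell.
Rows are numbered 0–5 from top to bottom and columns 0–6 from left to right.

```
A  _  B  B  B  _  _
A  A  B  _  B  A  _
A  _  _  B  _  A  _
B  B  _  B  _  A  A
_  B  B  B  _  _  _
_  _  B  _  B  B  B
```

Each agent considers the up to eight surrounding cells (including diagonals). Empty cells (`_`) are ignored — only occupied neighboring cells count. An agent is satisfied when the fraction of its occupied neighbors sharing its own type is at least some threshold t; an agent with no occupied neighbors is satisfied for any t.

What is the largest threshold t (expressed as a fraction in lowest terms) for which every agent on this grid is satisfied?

1/3

Row 0: (0,0)A 2/2 · (0,2)B 2/3 · (0,3)B 4/4 · (0,4)B 2/3
Row 1: (1,0)A 3/3 · (1,1)A 3/5 · (1,2)B 3/4 · (1,4)B 3/5 · (1,5)A 1/3
Row 2: (2,0)A 2/4 · (2,3)B 3/3 · (2,5)A 3/4
Row 3: (3,0)B 2/3 · (3,1)B 3/4 · (3,3)B 3/3 · (3,5)A 2/2 · (3,6)A 2/2
Row 4: (4,1)B 4/4 · (4,2)B 5/5 · (4,3)B 4/4
Row 5: (5,2)B 3/3 · (5,4)B 2/2 · (5,5)B 2/2 · (5,6)B 1/1
The smallest same-type fraction is 1/3 at (1,5), which reduces to 1/3. Any threshold above that leaves this agent unsatisfied.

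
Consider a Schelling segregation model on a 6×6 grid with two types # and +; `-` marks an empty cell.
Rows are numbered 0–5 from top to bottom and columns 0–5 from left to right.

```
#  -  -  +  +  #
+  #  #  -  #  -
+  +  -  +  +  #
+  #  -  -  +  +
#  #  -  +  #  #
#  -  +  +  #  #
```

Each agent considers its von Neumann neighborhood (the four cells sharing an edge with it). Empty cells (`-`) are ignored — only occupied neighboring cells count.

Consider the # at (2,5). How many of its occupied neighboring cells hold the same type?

0

Occupied neighbors of (2,5): (3,5)=+, (2,4)=+.
Same type (#): 0 of 2.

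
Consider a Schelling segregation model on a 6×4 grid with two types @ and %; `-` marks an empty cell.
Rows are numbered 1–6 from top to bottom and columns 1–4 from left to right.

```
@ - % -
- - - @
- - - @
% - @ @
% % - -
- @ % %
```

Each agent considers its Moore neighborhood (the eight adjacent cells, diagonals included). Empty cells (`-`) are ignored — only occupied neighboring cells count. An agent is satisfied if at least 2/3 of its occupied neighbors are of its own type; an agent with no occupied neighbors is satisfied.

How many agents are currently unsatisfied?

4

(1,1)@ 0/0 ✓
(1,3)% 0/1 ✗
(2,4)@ 1/2 ✗
(3,4)@ 3/3 ✓
(4,1)% 2/2 ✓
(4,3)@ 2/3 ✓
(4,4)@ 2/2 ✓
(5,1)% 2/3 ✓
(5,2)% 3/5 ✗
(6,2)@ 0/3 ✗
(6,3)% 2/3 ✓
(6,4)% 1/1 ✓
Unsatisfied: (1,3), (2,4), (5,2), (6,2) — 4 in total.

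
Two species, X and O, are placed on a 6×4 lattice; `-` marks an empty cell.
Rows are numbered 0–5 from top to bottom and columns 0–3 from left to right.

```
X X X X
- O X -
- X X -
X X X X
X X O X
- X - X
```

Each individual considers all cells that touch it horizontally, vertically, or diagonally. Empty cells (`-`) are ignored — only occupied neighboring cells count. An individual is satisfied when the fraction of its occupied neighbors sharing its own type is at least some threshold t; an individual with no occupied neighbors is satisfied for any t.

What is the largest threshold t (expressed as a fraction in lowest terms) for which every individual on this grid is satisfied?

Row 0: (0,0)X 1/2 · (0,1)X 3/4 · (0,2)X 3/4 · (0,3)X 2/2
Row 1: (1,1)O 0/6 · (1,2)X 5/6
Row 2: (2,1)X 5/6 · (2,2)X 5/6
Row 3: (3,0)X 4/4 · (3,1)X 6/7 · (3,2)X 6/7 · (3,3)X 3/4
Row 4: (4,0)X 4/4 · (4,1)X 5/6 · (4,2)O 0/7 · (4,3)X 3/4
Row 5: (5,1)X 2/3 · (5,3)X 1/2
The smallest same-type fraction is 0/6 at (1,1), which reduces to 0/1. Any threshold above that leaves this individual unsatisfied.

0/1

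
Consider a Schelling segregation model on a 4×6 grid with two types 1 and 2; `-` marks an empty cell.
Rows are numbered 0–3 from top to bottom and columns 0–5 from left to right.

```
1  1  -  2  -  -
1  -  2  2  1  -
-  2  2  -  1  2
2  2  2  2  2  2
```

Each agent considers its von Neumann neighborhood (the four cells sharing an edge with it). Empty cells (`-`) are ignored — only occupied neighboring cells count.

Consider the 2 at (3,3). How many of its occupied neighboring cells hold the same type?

2

Occupied neighbors of (3,3): (3,2)=2, (3,4)=2.
Same type (2): 2 of 2.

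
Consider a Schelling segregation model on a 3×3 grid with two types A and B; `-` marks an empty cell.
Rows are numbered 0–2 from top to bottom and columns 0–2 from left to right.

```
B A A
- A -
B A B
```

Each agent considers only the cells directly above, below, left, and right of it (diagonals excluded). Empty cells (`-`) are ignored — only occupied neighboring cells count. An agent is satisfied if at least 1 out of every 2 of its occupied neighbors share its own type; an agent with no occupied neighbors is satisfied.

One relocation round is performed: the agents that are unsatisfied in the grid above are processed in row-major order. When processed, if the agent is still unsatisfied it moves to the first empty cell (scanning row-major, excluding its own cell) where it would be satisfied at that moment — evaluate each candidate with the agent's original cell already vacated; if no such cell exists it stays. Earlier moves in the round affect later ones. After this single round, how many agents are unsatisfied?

1

Initially unsatisfied (in order): (0,0), (2,0), (2,1), (2,2).
  (0,0) → (1,0).
  (2,0): now satisfied by earlier moves; stays.
  (2,1) → (0,0).
  (2,2): now satisfied by earlier moves; stays.
Resulting grid:
A A A
B A -
B - B
Unsatisfied now: (1,0).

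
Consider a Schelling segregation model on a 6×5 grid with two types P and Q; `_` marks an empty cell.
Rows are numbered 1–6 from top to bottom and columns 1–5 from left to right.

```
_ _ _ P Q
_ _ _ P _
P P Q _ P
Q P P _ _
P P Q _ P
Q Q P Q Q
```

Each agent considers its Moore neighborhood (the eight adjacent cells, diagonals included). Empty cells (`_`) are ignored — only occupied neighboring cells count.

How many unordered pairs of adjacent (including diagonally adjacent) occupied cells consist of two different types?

Scan each occupied cell's neighbors to the right and below (and the two forward diagonals) so each pair is counted once.
From row 1: 2 unlike of 3 pairs (running 2/3).
From row 2: 1 unlike of 2 pairs (running 3/5).
From row 3: 5 unlike of 9 pairs (running 8/14).
From row 4: 5 unlike of 9 pairs (running 13/23).
From row 5: 8 unlike of 12 pairs (running 21/35).
From row 6: 2 unlike of 4 pairs (running 23/39).
Total adjacent occupied pairs: 39; unlike-type pairs: 23.

23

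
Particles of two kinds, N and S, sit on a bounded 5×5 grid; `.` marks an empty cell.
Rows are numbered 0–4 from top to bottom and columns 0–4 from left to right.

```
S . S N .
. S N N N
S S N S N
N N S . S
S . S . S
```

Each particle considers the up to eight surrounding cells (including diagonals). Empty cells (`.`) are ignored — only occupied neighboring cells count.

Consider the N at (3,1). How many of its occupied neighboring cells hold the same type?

Occupied neighbors of (3,1): (2,0)=S, (2,1)=S, (2,2)=N, (3,0)=N, (3,2)=S, (4,0)=S, (4,2)=S.
Same type (N): 2 of 7.

2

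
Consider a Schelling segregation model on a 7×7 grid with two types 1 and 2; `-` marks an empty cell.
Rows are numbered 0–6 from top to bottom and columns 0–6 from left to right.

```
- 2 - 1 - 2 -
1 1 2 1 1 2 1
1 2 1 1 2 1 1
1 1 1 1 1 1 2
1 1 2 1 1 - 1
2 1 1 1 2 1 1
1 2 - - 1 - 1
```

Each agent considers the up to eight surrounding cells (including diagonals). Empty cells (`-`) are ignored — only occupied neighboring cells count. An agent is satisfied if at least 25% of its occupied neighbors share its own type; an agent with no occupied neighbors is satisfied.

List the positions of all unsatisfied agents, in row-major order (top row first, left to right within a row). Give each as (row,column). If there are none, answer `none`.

(2,1), (2,4), (3,6), (4,2), (5,0), (5,4)

Row 0: (0,1)2 1/3 ✓ · (0,3)1 2/3 ✓ · (0,5)2 1/3 ✓
Row 1: (1,0)1 2/4 ✓ · (1,1)1 3/6 ✓ · (1,2)2 2/7 ✓ · (1,3)1 4/6 ✓ · (1,4)1 4/7 ✓ · (1,5)2 2/6 ✓ · (1,6)1 2/4 ✓
Row 2: (2,0)1 4/5 ✓ · (2,1)2 1/8 ✗ · (2,2)1 6/8 ✓ · (2,3)1 6/8 ✓ · (2,4)2 1/8 ✗ · (2,5)1 5/8 ✓ · (2,6)1 3/5 ✓
Row 3: (3,0)1 4/5 ✓ · (3,1)1 6/8 ✓ · (3,2)1 6/8 ✓ · (3,3)1 6/8 ✓ · (3,4)1 6/7 ✓ · (3,5)1 5/7 ✓ · (3,6)2 0/4 ✗
Row 4: (4,0)1 4/5 ✓ · (4,1)1 6/8 ✓ · (4,2)2 0/8 ✗ · (4,3)1 6/8 ✓ · (4,4)1 6/7 ✓ · (4,6)1 3/4 ✓
Row 5: (5,0)2 1/5 ✗ · (5,1)1 4/7 ✓ · (5,2)1 4/6 ✓ · (5,3)1 4/6 ✓ · (5,4)2 0/5 ✗ · (5,5)1 5/6 ✓ · (5,6)1 3/3 ✓
Row 6: (6,0)1 1/3 ✓ · (6,1)2 1/4 ✓ · (6,4)1 2/3 ✓ · (6,6)1 2/2 ✓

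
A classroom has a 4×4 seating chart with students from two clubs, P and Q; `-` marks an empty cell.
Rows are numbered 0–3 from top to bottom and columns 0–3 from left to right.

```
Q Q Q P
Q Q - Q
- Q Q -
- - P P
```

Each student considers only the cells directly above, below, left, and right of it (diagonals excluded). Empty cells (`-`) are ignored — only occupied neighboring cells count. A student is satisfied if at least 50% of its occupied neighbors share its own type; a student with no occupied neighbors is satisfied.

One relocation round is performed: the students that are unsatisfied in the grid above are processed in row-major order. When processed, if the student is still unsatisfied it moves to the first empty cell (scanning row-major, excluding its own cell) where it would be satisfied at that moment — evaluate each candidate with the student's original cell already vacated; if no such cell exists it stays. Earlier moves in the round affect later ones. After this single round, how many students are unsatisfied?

Initially unsatisfied (in order): (0,3), (1,3).
  (0,3) → (3,0).
  (1,3): now satisfied by earlier moves; stays.
Resulting grid:
Q Q Q -
Q Q - Q
- Q Q -
P - P P
All satisfied now.

0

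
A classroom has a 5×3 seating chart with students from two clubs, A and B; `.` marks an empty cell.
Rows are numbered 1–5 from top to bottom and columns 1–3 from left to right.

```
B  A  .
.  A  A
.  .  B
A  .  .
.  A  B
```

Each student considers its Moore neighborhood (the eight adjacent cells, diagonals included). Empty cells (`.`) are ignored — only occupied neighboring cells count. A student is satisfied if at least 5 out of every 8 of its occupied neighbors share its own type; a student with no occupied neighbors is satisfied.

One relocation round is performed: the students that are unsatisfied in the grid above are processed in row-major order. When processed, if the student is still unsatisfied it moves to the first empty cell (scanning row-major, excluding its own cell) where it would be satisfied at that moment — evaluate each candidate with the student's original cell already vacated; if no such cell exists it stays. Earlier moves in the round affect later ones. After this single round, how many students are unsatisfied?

1

Initially unsatisfied (in order): (1,1), (2,2), (3,3), (5,2), (5,3).
  (1,1) → (4,3).
  (2,2): now satisfied by earlier moves; stays.
  (3,3): no empty cell satisfies it; stays.
  (5,2) → (1,1).
  (5,3): now satisfied by earlier moves; stays.
Resulting grid:
A A .
. A A
. . B
A . B
. . B
Unsatisfied now: (3,3).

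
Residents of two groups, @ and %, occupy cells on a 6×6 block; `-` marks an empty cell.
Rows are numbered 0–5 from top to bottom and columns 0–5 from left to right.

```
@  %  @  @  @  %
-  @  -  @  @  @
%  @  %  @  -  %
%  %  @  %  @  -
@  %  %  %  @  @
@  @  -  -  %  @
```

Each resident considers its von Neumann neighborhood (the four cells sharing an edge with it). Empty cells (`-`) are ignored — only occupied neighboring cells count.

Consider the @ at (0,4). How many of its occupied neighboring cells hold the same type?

2

Occupied neighbors of (0,4): (1,4)=@, (0,3)=@, (0,5)=%.
Same type (@): 2 of 3.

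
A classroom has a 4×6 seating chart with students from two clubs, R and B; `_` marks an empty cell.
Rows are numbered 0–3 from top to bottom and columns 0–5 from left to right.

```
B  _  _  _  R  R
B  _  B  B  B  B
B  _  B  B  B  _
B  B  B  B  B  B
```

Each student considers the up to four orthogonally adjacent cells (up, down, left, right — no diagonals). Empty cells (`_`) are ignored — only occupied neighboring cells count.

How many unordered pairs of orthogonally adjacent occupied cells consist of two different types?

Scan each occupied cell's neighbors to the right and below so each pair is counted once.
Row 0: B(0,0)–B(1,0)= R(0,4)–R(0,5)= R(0,4)–B(1,4)≠ R(0,5)–B(1,5)≠  → 2/4 unlike.
Row 1: B(1,0)–B(2,0)= B(1,2)–B(1,3)= B(1,2)–B(2,2)= B(1,3)–B(1,4)= B(1,3)–B(2,3)= B(1,4)–B(1,5)= B(1,4)–B(2,4)=  → 0/7 unlike.
Row 2: B(2,0)–B(3,0)= B(2,2)–B(2,3)= B(2,2)–B(3,2)= B(2,3)–B(2,4)= B(2,3)–B(3,3)= B(2,4)–B(3,4)=  → 0/6 unlike.
Row 3: B(3,0)–B(3,1)= B(3,1)–B(3,2)= B(3,2)–B(3,3)= B(3,3)–B(3,4)= B(3,4)–B(3,5)=  → 0/5 unlike.
Total adjacent occupied pairs: 22; unlike-type pairs: 2.

2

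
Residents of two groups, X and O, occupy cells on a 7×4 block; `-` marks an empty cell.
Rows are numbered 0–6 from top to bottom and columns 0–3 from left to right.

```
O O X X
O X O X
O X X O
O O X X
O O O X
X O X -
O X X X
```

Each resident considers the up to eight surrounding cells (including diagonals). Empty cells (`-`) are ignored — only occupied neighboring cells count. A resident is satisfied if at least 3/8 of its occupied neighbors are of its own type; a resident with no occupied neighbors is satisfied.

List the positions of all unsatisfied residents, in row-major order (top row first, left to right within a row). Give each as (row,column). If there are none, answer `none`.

(1,2), (2,3), (5,0), (6,0)

(0,0)O 2/3 ok
(0,1)O 3/5 ok
(0,2)X 3/5 ok
(0,3)X 2/3 ok
(1,0)O 3/5 ok
(1,1)X 3/8 ok
(1,2)O 2/8 unhappy
(1,3)X 3/5 ok
(2,0)O 3/5 ok
(2,1)X 3/8 ok
(2,2)X 5/8 ok
(2,3)O 1/5 unhappy
(3,0)O 4/5 ok
(3,1)O 5/8 ok
(3,2)X 4/8 ok
(3,3)X 3/5 ok
(4,0)O 4/5 ok
(4,1)O 5/8 ok
(4,2)O 3/7 ok
(4,3)X 3/4 ok
(5,0)X 1/5 unhappy
(5,1)O 4/8 ok
(5,2)X 4/7 ok
(6,0)O 1/3 unhappy
(6,1)X 3/5 ok
(6,2)X 3/4 ok
(6,3)X 2/2 ok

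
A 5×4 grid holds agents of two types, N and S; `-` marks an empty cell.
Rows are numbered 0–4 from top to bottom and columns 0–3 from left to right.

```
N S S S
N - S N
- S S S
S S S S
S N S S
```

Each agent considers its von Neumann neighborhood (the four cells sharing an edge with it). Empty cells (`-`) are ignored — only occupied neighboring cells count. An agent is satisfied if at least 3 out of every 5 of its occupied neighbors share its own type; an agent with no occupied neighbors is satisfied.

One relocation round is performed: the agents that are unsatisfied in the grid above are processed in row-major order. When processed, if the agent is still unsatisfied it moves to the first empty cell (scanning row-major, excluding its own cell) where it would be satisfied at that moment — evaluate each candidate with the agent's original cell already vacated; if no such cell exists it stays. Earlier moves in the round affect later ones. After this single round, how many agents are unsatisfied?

4

Initially unsatisfied (in order): (0,0), (0,1), (0,3), (1,3), (4,0), (4,1).
  (0,0): no empty cell satisfies it; stays.
  (0,1) → (1,1).
  (0,3) → (0,1).
  (1,3): no empty cell satisfies it; stays.
  (4,0) → (2,0).
  (4,1): no empty cell satisfies it; stays.
Resulting grid:
N S S -
N S S N
S S S S
S S S S
- N S S
Unsatisfied now: (0,0), (1,0), (1,3), (4,1).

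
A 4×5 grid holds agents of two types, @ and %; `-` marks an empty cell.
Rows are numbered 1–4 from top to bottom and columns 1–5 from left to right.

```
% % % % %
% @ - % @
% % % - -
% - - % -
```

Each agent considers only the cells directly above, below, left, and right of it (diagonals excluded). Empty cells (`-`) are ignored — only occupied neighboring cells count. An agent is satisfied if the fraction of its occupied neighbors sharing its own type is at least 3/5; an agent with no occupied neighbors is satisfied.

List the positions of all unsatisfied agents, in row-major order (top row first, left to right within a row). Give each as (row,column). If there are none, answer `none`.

(1,1)% 2/2 ok
(1,2)% 2/3 ok
(1,3)% 2/2 ok
(1,4)% 3/3 ok
(1,5)% 1/2 unhappy
(2,1)% 2/3 ok
(2,2)@ 0/3 unhappy
(2,4)% 1/2 unhappy
(2,5)@ 0/2 unhappy
(3,1)% 3/3 ok
(3,2)% 2/3 ok
(3,3)% 1/1 ok
(4,1)% 1/1 ok
(4,4)% 0/0 ok

(1,5), (2,2), (2,4), (2,5)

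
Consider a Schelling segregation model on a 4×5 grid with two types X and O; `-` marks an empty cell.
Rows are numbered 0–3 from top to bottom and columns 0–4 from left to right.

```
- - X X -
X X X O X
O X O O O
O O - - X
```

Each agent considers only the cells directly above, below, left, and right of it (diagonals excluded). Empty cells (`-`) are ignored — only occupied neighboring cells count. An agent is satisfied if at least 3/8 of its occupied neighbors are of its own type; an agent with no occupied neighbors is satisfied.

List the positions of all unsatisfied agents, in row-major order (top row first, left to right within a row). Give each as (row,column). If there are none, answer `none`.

(1,3), (1,4), (2,0), (2,1), (2,2), (2,4), (3,4)

Row 0: (0,2)X 2/2 ✓ · (0,3)X 1/2 ✓
Row 1: (1,0)X 1/2 ✓ · (1,1)X 3/3 ✓ · (1,2)X 2/4 ✓ · (1,3)O 1/4 ✗ · (1,4)X 0/2 ✗
Row 2: (2,0)O 1/3 ✗ · (2,1)X 1/4 ✗ · (2,2)O 1/3 ✗ · (2,3)O 3/3 ✓ · (2,4)O 1/3 ✗
Row 3: (3,0)O 2/2 ✓ · (3,1)O 1/2 ✓ · (3,4)X 0/1 ✗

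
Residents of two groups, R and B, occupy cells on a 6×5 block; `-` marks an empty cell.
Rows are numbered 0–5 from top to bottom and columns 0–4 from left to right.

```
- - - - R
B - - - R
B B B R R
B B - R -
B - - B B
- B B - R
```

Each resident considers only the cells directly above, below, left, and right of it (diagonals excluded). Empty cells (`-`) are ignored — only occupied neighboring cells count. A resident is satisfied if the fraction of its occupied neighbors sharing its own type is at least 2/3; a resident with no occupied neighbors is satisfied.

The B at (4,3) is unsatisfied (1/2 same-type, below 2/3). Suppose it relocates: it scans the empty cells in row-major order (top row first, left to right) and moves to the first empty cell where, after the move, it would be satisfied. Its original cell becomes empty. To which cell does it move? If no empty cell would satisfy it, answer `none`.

(0,0)

Vacating (4,3). Empty cells in order:
  (0,0): 1/1 same-type → satisfied — stop here.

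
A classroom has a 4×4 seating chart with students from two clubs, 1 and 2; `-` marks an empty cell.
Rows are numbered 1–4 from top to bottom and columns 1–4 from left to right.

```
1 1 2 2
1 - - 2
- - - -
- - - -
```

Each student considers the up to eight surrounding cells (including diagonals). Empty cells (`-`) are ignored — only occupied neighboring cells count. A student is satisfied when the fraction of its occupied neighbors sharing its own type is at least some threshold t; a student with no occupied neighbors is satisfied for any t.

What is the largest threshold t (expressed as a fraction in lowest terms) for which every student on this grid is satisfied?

2/3

(1,1)1 2/2
(1,2)1 2/3
(1,3)2 2/3
(1,4)2 2/2
(2,1)1 2/2
(2,4)2 2/2
The smallest same-type fraction is 2/3 at (1,2), which reduces to 2/3. Any threshold above that leaves this student unsatisfied.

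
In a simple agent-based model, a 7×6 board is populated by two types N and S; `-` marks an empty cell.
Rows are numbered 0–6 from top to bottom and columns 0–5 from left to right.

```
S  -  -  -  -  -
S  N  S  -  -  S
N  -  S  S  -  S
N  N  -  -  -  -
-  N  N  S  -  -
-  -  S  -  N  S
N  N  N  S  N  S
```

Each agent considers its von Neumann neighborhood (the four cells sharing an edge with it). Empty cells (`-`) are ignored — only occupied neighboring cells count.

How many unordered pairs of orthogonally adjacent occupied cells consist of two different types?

10

Scan each occupied cell's neighbors to the right and below so each pair is counted once.
From row 0: 0 unlike of 1 pairs (running 0/1).
From row 1: 3 unlike of 5 pairs (running 3/6).
From row 2: 0 unlike of 2 pairs (running 3/8).
From row 3: 0 unlike of 2 pairs (running 3/10).
From row 4: 2 unlike of 3 pairs (running 5/13).
From row 5: 2 unlike of 4 pairs (running 7/17).
From row 6: 3 unlike of 5 pairs (running 10/22).
Total adjacent occupied pairs: 22; unlike-type pairs: 10.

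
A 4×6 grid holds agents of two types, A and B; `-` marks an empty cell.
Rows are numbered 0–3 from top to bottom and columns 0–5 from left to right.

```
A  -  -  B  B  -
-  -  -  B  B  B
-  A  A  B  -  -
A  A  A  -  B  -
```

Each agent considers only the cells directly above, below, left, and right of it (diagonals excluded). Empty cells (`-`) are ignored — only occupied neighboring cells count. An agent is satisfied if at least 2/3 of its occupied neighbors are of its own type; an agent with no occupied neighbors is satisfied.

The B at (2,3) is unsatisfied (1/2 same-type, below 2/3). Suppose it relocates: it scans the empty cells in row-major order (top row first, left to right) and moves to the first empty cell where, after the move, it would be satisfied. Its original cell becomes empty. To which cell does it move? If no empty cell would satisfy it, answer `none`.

Vacating (2,3). Empty cells in order:
  (0,1): 0/1 same-type → still unsatisfied.
  (0,2): 1/1 same-type → satisfied — stop here.

(0,2)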